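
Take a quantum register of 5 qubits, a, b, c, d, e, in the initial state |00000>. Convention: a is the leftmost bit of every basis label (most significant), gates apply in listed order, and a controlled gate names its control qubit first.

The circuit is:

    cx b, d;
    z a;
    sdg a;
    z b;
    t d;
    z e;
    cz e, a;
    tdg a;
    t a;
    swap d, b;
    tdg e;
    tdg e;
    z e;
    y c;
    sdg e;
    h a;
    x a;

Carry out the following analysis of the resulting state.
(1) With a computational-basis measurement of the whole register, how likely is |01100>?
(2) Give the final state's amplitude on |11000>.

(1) The probability of measuring |01100> is 0.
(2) The final state's coefficient on |11000> equals 0.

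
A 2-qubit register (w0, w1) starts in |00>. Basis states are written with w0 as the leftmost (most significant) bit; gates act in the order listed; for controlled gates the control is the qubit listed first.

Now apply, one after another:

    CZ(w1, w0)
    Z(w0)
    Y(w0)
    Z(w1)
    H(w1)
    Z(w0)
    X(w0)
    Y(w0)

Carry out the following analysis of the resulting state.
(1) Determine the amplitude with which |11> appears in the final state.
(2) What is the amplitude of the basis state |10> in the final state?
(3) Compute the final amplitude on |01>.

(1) The amplitude on |11> is sqrt(2)/2.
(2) |10> carries amplitude sqrt(2)/2 in the final state.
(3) The amplitude on |01> is 0.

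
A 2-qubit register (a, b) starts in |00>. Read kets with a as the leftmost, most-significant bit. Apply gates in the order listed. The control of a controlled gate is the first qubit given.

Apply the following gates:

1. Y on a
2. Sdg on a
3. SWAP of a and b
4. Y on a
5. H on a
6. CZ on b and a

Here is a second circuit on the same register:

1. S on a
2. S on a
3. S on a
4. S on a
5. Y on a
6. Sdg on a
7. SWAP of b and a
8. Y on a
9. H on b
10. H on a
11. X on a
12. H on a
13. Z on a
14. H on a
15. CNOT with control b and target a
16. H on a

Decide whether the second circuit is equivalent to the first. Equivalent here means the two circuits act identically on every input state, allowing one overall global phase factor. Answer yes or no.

No — the two circuits implement different unitaries, even allowing a global phase.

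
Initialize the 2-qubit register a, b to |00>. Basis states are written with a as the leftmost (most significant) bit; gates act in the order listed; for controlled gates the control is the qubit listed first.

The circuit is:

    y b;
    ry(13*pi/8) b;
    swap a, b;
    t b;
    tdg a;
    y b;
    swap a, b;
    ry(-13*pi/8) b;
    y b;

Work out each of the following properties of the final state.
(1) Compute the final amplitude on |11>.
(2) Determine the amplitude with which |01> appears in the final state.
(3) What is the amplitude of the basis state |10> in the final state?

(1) The final state's coefficient on |11> equals sqrt(sqrt(2) + 2)*(-I + exp(I*pi/4))/4.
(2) |01> carries amplitude 0 in the final state.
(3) The final state's coefficient on |10> equals I*(2 - sqrt(2 - sqrt(2)))/4 + (sqrt(2 - sqrt(2)) + 2)*exp(I*pi/4)/4.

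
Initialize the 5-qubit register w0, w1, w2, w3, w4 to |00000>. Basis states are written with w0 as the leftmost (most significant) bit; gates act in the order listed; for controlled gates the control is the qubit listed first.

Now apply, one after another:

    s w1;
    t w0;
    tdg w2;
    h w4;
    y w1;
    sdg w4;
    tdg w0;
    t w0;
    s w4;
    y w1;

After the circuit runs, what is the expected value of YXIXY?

The observable YXIXY averages to 0. Key observation: steps 5-10 multiply out to the identity, so the circuit reduces to the remaining gates.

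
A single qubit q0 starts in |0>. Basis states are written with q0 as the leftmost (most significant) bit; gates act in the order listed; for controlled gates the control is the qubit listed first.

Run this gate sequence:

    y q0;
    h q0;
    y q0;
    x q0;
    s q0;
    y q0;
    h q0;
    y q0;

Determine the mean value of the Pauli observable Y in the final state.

The expectation value of Y is -1.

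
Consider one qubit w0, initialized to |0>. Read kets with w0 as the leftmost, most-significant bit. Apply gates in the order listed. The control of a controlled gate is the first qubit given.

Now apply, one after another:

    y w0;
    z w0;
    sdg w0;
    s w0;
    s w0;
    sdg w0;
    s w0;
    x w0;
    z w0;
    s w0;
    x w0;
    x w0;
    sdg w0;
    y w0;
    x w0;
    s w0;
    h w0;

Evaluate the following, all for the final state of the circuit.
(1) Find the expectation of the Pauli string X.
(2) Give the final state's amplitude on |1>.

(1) The expectation value of X is 1.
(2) The final state's coefficient on |1> equals sqrt(2)*I/2.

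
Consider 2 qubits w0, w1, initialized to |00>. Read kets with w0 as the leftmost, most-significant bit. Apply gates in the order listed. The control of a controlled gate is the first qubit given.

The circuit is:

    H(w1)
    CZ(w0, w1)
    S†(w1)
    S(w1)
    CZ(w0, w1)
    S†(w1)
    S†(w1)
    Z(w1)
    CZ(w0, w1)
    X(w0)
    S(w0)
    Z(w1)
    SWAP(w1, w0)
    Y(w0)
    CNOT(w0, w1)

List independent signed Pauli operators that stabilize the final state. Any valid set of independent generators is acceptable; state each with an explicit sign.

One valid set of independent stabilizer generators is +XX, -ZZ (any independent generating set of the same group is equally correct). Key observation: steps 2-5 multiply out to the identity, so the circuit reduces to the remaining gates.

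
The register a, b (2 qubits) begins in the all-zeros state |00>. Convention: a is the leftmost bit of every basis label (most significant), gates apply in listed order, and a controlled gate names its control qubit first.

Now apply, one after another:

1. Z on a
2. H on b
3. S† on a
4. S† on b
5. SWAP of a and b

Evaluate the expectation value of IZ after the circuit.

In the final state, IZ has expectation 1.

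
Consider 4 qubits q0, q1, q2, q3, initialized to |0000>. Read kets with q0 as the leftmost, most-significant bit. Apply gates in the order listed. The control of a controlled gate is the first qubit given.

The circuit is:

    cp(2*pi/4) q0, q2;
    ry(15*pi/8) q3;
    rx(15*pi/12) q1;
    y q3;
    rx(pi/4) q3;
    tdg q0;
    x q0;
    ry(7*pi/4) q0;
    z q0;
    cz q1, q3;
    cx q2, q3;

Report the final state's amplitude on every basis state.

After the circuit, the state carries amplitude -sqrt(1/2 - sqrt(2)/4)*cos(pi/16)/2 + sqrt(2)*sqrt(1/2 - sqrt(2)/4)*cos(pi/16)/4 - I*sqrt(sqrt(2)/4 + 1/2)*sin(pi/16)/2 + sqrt(2)*I*sqrt(sqrt(2)/4 + 1/2)*sin(pi/16)/4 on |0000>, -sqrt(1/2 - sqrt(2)/4)*sin(pi/16)/2 + sqrt(2)*sqrt(1/2 - sqrt(2)/4)*sin(pi/16)/4 - I*sqrt(sqrt(2)/4 + 1/2)*cos(pi/16)/2 + sqrt(2)*I*sqrt(sqrt(2)/4 + 1/2)*cos(pi/16)/4 on |0001>, 0 on |0010>, 0 on |0011>, sqrt(2)*sqrt(1/2 - sqrt(2)/4)*sin(pi/16)/4 + sqrt(1/2 - sqrt(2)/4)*sin(pi/16)/2 - I*sqrt(sqrt(2)/4 + 1/2)*cos(pi/16)/2 + sqrt(2)*I*sqrt(sqrt(2)/4 + 1/2)*cos(pi/16)/4 on |0100>, -sqrt(1/2 - sqrt(2)/4)*cos(pi/16)/2 - sqrt(2)*sqrt(1/2 - sqrt(2)/4)*cos(pi/16)/4 - sqrt(2)*I*sqrt(sqrt(2)/4 + 1/2)*sin(pi/16)/4 + I*sqrt(sqrt(2)/4 + 1/2)*sin(pi/16)/2 on |0101>, 0 on |0110>, 0 on |0111>, -sqrt(2)*sqrt(sqrt(2)/4 + 1/2)*cos(pi/16)/4 + sqrt(sqrt(2)/4 + 1/2)*cos(pi/16)/2 + sqrt(2)*I*sqrt(1/2 - sqrt(2)/4)*sin(pi/16)/4 + I*sqrt(1/2 - sqrt(2)/4)*sin(pi/16)/2 on |1000>, -sqrt(2)*sqrt(sqrt(2)/4 + 1/2)*sin(pi/16)/4 + sqrt(sqrt(2)/4 + 1/2)*sin(pi/16)/2 + sqrt(2)*I*sqrt(1/2 - sqrt(2)/4)*cos(pi/16)/4 + I*sqrt(1/2 - sqrt(2)/4)*cos(pi/16)/2 on |1001>, 0 on |1010>, 0 on |1011>, -sqrt(sqrt(2)/4 + 1/2)*sin(pi/16)/2 - sqrt(2)*sqrt(sqrt(2)/4 + 1/2)*sin(pi/16)/4 + sqrt(2)*I*sqrt(1/2 - sqrt(2)/4)*cos(pi/16)/4 + I*sqrt(1/2 - sqrt(2)/4)*cos(pi/16)/2 on |1100>, sqrt(2)*sqrt(sqrt(2)/4 + 1/2)*cos(pi/16)/4 + sqrt(sqrt(2)/4 + 1/2)*cos(pi/16)/2 - I*sqrt(1/2 - sqrt(2)/4)*sin(pi/16)/2 - sqrt(2)*I*sqrt(1/2 - sqrt(2)/4)*sin(pi/16)/4 on |1101>, 0 on |1110>, 0 on |1111>.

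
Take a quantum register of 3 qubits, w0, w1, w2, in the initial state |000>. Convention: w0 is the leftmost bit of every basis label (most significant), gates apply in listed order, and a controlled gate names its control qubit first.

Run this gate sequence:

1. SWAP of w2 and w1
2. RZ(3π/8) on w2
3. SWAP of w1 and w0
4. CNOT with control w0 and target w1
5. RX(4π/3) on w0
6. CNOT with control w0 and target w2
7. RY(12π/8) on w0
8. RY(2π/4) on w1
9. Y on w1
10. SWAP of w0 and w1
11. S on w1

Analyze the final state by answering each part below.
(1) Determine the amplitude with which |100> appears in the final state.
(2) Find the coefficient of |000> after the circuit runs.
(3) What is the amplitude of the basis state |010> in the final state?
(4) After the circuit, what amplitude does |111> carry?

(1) |100> carries amplitude exp(5*I*pi/16)/4 in the final state.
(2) The final state's coefficient on |000> equals -exp(5*I*pi/16)/4.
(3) |010> carries amplitude exp(13*I*pi/16)/4 in the final state.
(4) |111> carries amplitude -sqrt(3)*exp(5*I*pi/16)/4 in the final state.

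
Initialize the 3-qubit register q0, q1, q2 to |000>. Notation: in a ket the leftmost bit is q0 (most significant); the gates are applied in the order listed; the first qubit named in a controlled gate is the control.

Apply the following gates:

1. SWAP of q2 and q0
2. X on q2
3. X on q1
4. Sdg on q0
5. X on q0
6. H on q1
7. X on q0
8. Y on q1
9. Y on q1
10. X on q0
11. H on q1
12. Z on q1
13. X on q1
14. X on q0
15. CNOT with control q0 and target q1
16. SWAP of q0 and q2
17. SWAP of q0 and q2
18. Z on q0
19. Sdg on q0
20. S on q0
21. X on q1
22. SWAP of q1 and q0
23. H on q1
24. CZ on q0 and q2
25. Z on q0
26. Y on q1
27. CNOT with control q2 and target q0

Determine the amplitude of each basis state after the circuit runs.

The resulting statevector has amplitude sqrt(2)*I/2 on |001>, -sqrt(2)*I/2 on |011>, and 0 on every other basis state.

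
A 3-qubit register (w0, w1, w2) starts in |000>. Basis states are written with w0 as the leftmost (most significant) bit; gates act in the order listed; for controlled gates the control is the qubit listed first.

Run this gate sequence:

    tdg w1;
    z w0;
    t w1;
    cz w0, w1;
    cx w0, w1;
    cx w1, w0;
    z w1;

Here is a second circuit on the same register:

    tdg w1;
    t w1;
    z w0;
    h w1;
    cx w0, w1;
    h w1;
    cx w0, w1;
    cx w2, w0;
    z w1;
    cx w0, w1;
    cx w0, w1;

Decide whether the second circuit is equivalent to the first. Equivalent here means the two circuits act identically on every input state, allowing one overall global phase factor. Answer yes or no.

No: there is an input state on which the two circuits produce genuinely different outputs (not merely differing by a phase).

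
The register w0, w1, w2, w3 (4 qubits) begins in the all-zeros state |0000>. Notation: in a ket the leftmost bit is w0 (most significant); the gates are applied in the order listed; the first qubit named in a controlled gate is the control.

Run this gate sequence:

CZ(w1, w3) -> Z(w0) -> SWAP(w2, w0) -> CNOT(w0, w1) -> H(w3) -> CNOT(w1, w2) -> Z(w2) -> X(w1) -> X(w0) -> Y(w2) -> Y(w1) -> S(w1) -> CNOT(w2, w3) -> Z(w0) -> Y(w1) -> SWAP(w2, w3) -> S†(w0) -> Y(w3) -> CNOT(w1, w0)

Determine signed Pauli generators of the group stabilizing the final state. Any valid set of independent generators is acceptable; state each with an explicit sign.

The final state is stabilized by the group generated by +IIXI, +ZIII, -IZII, +IIIZ; other independent generating sets are equally valid.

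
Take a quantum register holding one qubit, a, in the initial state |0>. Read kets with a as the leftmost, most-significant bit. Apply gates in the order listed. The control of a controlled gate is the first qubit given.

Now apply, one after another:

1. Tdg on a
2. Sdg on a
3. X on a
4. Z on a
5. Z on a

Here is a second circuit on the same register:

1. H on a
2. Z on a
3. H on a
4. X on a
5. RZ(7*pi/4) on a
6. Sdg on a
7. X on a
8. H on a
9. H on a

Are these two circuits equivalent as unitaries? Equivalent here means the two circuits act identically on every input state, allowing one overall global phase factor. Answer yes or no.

Yes: on every input state the two circuits agree up to one overall phase factor.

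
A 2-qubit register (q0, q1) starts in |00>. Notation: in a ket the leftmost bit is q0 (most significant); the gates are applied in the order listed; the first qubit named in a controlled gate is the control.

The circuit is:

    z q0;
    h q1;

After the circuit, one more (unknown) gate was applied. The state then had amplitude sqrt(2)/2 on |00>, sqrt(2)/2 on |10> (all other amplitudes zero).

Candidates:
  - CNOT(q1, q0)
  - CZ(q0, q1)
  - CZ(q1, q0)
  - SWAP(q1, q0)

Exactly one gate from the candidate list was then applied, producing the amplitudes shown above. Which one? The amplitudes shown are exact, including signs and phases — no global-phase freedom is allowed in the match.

The unique candidate consistent with the amplitudes is SWAP(q1, q0).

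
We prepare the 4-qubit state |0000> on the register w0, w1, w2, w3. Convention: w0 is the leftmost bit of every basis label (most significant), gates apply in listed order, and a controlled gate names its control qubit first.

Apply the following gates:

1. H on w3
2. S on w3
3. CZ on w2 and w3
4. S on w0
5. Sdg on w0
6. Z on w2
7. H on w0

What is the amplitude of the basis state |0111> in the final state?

The amplitude on |0111> is 0.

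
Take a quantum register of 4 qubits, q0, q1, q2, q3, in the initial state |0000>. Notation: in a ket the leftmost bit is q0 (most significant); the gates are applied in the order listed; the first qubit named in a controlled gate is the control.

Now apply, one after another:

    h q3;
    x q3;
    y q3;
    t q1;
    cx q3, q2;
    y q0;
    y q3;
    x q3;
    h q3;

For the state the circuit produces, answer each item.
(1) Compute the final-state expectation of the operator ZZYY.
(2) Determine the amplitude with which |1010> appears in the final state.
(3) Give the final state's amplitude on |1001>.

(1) In the final state, ZZYY has expectation -1.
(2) The amplitude on |1010> is I/2.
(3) The amplitude on |1001> is I/2.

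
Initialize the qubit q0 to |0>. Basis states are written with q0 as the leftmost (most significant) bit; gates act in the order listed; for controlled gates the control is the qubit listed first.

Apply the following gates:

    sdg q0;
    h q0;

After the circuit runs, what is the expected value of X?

The expectation value of X is 1.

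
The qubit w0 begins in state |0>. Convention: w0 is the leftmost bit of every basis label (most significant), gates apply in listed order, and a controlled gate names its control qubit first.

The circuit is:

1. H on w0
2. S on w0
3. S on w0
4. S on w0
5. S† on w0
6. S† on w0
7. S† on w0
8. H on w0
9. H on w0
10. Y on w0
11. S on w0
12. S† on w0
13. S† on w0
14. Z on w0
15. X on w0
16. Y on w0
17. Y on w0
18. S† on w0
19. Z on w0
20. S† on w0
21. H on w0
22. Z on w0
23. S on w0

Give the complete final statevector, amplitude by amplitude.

The final amplitudes are -1/2 - I/2 on |0>, 1/2 + I/2 on |1>.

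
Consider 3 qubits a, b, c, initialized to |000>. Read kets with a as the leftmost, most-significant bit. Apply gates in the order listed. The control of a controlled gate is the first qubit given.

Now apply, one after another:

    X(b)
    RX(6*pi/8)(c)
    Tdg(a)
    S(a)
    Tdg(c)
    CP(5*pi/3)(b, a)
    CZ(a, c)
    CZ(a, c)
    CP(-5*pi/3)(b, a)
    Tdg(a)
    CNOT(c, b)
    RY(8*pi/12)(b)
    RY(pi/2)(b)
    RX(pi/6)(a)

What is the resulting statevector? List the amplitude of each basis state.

The final amplitudes are (-2 - sqrt(3))*sqrt(2 - sqrt(2))/8 on |000>, sqrt(sqrt(2) + 2)*exp(I*pi/4)/8 on |001>, -sqrt(2 - sqrt(2))/8 on |010>, (-2 - sqrt(3))*sqrt(sqrt(2) + 2)*exp(I*pi/4)/8 on |011>, I*sqrt(2 - sqrt(2))/8 on |100>, (-2 + sqrt(3))*sqrt(sqrt(2) + 2)*exp(3*I*pi/4)/8 on |101>, -sqrt(3)*I*sqrt(2 - sqrt(2))/8 + I*sqrt(2 - sqrt(2))/4 on |110>, sqrt(sqrt(2) + 2)*exp(3*I*pi/4)/8 on |111>. Key observation: gates 6-9 undo each other exactly, leaving only the rest of the circuit to track.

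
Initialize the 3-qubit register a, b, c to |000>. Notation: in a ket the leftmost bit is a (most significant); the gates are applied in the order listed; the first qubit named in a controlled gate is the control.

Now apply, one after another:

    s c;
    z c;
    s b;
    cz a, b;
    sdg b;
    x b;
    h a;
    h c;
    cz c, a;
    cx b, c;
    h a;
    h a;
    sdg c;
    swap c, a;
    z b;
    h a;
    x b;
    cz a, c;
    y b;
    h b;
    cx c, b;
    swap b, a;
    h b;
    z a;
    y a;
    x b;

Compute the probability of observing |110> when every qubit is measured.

A full measurement returns |110> with probability 1/8.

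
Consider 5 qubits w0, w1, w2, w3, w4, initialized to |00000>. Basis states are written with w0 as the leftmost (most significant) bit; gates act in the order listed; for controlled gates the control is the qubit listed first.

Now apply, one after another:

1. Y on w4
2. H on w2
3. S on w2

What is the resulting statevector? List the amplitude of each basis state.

The final amplitudes are sqrt(2)*I/2 on |00001>, -sqrt(2)/2 on |00101>, and 0 on every other basis state.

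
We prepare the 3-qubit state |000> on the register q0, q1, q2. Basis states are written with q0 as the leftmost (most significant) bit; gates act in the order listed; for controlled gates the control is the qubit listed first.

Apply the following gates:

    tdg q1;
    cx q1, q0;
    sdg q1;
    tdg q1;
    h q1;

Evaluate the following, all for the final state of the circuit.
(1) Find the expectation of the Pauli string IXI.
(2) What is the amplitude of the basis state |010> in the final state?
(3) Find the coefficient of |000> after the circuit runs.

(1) In the final state, IXI has expectation 1.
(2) The final state's coefficient on |010> equals sqrt(2)/2.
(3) |000> carries amplitude sqrt(2)/2 in the final state.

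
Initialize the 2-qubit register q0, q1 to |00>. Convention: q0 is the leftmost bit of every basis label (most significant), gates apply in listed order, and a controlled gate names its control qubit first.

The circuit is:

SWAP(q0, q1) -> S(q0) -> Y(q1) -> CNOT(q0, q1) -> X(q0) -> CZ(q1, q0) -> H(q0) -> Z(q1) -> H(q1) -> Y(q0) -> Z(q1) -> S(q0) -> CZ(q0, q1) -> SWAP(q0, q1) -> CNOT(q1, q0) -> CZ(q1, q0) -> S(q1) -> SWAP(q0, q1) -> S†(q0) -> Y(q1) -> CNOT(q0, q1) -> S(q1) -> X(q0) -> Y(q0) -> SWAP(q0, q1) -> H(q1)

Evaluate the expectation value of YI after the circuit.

The expectation value of YI is -1.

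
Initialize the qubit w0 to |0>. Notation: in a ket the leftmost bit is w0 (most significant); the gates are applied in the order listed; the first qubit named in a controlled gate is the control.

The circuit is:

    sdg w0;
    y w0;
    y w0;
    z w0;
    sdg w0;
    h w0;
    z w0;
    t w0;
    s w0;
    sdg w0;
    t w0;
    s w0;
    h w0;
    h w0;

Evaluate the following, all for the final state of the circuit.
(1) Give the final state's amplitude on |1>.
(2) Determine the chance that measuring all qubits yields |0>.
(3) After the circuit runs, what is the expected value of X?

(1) The amplitude on |1> is sqrt(2)/2.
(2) Outcome |0> occurs with probability 1/2.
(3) The expectation value of X is 1.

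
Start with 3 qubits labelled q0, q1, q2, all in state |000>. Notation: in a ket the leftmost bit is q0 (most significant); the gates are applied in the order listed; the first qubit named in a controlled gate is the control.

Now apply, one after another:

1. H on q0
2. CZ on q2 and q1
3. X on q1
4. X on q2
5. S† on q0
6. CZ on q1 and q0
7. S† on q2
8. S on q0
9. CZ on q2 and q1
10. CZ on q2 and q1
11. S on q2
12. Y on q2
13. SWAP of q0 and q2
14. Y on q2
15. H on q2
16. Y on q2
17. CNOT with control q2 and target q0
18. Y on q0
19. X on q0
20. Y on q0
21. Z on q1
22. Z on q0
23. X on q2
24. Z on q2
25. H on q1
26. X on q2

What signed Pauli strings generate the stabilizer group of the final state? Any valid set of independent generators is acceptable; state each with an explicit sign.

The stabilizer group can be generated by -IXI, +ZII, -IIZ, among other valid generating sets.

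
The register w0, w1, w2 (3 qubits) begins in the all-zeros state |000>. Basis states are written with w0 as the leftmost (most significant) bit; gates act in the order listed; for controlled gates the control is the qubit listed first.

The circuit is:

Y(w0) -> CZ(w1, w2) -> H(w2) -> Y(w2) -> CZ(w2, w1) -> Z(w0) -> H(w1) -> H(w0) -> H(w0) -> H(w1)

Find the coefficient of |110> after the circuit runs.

The final state's coefficient on |110> equals 0.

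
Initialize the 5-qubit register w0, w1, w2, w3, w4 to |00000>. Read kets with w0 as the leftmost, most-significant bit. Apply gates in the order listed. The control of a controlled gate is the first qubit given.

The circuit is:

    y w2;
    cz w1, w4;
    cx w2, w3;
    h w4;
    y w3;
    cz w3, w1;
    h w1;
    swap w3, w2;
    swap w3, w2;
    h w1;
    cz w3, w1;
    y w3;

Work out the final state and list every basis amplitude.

The resulting statevector has amplitude sqrt(2)*I/2 on |00110>, sqrt(2)*I/2 on |00111>, and 0 on every other basis state. Key observation: gates 5-12 undo each other exactly, leaving only the rest of the circuit to track.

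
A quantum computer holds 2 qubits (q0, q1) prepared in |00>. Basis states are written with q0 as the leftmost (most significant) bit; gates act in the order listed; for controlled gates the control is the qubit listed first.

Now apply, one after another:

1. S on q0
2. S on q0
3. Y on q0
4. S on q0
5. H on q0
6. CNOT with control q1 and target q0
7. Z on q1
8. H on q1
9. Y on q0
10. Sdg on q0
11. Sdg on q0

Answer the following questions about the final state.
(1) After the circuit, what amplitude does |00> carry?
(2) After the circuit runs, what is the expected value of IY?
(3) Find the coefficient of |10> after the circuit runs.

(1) The amplitude on |00> is -I/2.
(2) In the final state, IY has expectation 0.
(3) |10> carries amplitude I/2 in the final state.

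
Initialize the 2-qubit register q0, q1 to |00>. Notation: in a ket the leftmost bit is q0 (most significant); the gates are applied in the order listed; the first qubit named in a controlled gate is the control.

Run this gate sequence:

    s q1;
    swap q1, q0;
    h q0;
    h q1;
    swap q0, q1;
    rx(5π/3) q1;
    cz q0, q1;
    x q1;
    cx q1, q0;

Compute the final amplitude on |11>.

The amplitude on |11> is -sqrt(3)/4 - I/4.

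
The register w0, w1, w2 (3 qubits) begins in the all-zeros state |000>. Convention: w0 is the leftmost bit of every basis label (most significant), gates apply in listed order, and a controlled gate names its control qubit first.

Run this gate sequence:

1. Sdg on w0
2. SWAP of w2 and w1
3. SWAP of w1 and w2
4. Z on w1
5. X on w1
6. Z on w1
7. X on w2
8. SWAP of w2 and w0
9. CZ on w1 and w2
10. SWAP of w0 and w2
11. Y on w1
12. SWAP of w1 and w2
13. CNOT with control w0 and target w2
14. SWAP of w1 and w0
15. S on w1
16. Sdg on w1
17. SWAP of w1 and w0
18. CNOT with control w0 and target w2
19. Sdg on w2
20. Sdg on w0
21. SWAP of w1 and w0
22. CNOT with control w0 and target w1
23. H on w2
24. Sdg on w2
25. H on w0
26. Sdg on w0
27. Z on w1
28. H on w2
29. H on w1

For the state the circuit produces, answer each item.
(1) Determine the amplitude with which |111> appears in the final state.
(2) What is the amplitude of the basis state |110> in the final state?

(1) The final state's coefficient on |111> equals -1/4 - I/4. Key observation: steps 13-18 multiply out to the identity, so the circuit reduces to the remaining gates.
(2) The amplitude on |110> is -1/4 + I/4.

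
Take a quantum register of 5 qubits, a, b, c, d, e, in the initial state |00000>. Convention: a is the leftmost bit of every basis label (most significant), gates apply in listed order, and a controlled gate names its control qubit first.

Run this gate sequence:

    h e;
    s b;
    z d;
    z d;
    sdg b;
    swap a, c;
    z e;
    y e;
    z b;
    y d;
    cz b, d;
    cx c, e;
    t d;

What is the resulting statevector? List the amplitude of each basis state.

After the circuit, the state carries amplitude -sqrt(2)*exp(I*pi/4)/2 on |00010>, -sqrt(2)*exp(I*pi/4)/2 on |00011>, and 0 on every other basis state.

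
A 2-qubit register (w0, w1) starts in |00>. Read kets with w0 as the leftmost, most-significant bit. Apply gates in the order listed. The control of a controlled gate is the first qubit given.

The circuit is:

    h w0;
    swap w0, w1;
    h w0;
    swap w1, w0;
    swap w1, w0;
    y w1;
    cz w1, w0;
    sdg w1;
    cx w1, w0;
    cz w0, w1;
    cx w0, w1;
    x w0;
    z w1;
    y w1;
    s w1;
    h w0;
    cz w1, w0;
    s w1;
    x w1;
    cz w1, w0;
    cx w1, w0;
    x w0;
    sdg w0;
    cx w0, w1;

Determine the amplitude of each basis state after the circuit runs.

After the circuit, the state carries amplitude sqrt(2)*(-1 - I)/4 on |00>, sqrt(2)*(1 - I)/4 on |01>, sqrt(2)*(-1 + I)/4 on |10>, sqrt(2)*(1 + I)/4 on |11>.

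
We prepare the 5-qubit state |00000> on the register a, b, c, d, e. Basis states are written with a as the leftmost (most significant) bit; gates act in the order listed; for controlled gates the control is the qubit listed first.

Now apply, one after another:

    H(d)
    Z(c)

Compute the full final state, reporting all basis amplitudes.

The final amplitudes are sqrt(2)/2 on |00000>, sqrt(2)/2 on |00010>, and 0 on every other basis state.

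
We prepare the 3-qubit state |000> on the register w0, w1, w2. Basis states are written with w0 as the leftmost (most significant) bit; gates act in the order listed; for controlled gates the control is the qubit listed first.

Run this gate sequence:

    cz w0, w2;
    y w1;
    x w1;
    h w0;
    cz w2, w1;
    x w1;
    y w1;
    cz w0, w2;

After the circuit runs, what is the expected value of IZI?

The expectation value of IZI is 1.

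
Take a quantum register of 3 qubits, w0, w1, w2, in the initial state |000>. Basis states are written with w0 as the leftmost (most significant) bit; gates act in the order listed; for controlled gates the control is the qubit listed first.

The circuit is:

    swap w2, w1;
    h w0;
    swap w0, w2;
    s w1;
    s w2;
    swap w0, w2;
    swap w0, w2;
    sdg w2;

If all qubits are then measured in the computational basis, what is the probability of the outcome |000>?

A full measurement returns |000> with probability 1/2.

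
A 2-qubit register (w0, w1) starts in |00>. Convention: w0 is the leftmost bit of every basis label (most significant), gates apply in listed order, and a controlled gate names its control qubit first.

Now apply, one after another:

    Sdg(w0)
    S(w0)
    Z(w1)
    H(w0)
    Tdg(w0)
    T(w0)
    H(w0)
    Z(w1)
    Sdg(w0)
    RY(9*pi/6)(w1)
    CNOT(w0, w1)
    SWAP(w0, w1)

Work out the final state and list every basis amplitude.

The resulting statevector has amplitude -sqrt(2)/2 on |00>, 0 on |01>, sqrt(2)/2 on |10>, 0 on |11>. Key observation: steps 2-9 multiply out to the identity, so the circuit reduces to the remaining gates.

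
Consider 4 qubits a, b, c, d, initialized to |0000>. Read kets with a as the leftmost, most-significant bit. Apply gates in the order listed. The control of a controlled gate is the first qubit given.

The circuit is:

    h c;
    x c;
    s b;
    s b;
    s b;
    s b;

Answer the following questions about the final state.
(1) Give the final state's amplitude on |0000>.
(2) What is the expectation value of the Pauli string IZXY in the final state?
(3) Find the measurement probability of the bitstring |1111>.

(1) |0000> carries amplitude sqrt(2)/2 in the final state. Key observation: the block from step 3 through step 6 cancels to the identity and can be dropped.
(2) The observable IZXY averages to 0.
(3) The probability of measuring |1111> is 0.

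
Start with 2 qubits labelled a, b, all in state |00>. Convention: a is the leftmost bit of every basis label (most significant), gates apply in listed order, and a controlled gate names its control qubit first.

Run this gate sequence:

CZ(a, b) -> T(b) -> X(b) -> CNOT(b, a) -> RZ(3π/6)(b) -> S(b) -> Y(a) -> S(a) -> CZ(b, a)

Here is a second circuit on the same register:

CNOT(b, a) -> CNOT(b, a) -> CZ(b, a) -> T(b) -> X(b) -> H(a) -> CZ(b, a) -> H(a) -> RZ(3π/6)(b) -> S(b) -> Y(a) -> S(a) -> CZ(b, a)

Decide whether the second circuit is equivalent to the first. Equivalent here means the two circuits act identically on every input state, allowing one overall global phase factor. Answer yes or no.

Yes — the two circuits implement the same unitary up to a global phase.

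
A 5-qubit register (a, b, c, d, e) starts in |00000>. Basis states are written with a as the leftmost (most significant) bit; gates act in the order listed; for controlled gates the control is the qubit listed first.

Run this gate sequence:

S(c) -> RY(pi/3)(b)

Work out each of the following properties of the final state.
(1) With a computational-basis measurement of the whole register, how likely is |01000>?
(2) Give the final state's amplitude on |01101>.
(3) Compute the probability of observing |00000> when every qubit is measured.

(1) Outcome |01000> occurs with probability 1/4.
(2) |01101> carries amplitude 0 in the final state.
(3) A full measurement returns |00000> with probability 3/4.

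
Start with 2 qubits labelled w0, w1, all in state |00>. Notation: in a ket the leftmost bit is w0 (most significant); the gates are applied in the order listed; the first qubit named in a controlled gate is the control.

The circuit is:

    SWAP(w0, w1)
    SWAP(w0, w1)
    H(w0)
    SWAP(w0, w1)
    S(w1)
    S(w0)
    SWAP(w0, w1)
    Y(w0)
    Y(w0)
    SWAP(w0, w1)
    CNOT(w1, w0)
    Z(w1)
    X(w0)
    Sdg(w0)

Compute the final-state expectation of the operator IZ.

The expectation value of IZ is 0. Key observation: gates 7-10 undo each other exactly, leaving only the rest of the circuit to track.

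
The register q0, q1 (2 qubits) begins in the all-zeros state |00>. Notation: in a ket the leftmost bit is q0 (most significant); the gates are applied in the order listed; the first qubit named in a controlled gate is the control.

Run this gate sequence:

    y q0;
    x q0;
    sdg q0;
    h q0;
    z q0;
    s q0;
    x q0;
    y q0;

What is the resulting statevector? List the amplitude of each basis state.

The resulting statevector has amplitude sqrt(2)/2 on |00>, 0 on |01>, sqrt(2)*I/2 on |10>, 0 on |11>.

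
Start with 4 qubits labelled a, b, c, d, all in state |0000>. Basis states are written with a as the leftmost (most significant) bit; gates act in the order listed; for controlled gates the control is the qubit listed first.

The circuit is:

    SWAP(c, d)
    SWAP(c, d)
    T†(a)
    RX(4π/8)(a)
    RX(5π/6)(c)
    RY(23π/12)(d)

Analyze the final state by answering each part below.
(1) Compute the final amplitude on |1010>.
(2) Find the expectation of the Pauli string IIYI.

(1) The final state's coefficient on |1010> equals sqrt(2 - sqrt(2))/16 + sqrt(6 - 3*sqrt(2))/16 + sqrt(3*sqrt(2) + 6)/16 + 3*sqrt(sqrt(2) + 2)/16. Key observation: steps 1-2 multiply out to the identity, so the circuit reduces to the remaining gates.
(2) The expectation value of IIYI is -1/2.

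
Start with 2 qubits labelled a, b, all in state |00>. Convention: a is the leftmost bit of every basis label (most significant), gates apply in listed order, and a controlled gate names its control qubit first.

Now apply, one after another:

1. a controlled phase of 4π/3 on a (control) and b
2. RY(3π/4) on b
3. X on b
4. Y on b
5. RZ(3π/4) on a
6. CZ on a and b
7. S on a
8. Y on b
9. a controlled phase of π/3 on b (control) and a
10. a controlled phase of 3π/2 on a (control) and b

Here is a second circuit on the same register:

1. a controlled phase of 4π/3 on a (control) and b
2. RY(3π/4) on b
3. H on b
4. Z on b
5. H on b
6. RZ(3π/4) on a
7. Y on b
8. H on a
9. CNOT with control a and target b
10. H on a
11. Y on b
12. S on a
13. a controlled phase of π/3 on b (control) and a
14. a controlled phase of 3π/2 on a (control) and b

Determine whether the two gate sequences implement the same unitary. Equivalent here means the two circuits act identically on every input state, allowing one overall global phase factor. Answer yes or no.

No — the two circuits implement different unitaries, even allowing a global phase.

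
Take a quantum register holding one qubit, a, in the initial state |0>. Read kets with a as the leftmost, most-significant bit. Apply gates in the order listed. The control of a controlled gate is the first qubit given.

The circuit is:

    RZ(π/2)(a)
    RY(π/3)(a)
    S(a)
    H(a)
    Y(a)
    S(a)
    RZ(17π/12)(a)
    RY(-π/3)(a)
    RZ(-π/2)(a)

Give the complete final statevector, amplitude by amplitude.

After the circuit, the state carries amplitude (sqrt(6) + (-sqrt(2) + sqrt(6)*I)*exp(11*I*pi/12) + 3*sqrt(2)*I)*exp(7*I*pi/24)/8 on |0>, -3*sqrt(2)*exp(5*I*pi/24)/8 - sqrt(6)*exp(7*I*pi/24)/8 - sqrt(6)*I*exp(5*I*pi/24)/8 + sqrt(2)*exp(19*I*pi/24)/8 on |1>.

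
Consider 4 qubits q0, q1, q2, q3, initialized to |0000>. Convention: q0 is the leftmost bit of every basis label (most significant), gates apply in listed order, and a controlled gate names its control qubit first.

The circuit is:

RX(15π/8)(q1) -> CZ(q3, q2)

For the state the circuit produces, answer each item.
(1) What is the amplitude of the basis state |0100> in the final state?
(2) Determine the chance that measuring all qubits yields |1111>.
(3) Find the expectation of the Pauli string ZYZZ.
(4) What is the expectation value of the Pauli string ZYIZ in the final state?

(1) The final state's coefficient on |0100> equals -I*sin(pi/16).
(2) A full measurement returns |1111> with probability 0.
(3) The expectation value of ZYZZ is sqrt(2 - sqrt(2))/2.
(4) The expectation value of ZYIZ is sqrt(2 - sqrt(2))/2.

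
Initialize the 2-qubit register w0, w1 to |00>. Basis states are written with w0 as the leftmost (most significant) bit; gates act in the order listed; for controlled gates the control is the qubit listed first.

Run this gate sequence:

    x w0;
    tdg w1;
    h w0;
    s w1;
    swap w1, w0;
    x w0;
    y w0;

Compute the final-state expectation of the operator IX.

In the final state, IX has expectation -1.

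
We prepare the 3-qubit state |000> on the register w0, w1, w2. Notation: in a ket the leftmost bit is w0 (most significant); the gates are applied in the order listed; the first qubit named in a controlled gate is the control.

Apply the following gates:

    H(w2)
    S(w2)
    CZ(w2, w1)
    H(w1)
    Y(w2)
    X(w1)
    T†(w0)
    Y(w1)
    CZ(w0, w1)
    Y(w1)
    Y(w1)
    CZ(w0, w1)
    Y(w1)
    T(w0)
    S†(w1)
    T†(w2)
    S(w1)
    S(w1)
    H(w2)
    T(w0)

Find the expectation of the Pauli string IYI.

In the final state, IYI has expectation 1.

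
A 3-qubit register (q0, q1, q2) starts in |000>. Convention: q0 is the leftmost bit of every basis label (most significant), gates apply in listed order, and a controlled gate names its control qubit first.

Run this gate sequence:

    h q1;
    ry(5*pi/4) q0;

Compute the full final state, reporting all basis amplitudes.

The final amplitudes are -sqrt(4 - 2*sqrt(2))/4 on |000>, 0 on |001>, -sqrt(4 - 2*sqrt(2))/4 on |010>, 0 on |011>, sqrt(2*sqrt(2) + 4)/4 on |100>, 0 on |101>, sqrt(2*sqrt(2) + 4)/4 on |110>, 0 on |111>.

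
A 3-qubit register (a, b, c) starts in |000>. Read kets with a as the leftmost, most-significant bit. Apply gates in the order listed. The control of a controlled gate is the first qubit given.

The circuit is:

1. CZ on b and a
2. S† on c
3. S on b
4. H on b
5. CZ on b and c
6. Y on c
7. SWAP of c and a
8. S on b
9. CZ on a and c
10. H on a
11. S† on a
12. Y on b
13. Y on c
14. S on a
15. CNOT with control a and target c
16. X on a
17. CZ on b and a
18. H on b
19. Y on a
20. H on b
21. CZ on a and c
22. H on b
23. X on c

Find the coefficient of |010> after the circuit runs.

The final state's coefficient on |010> equals sqrt(2)*(-1 + I)/4.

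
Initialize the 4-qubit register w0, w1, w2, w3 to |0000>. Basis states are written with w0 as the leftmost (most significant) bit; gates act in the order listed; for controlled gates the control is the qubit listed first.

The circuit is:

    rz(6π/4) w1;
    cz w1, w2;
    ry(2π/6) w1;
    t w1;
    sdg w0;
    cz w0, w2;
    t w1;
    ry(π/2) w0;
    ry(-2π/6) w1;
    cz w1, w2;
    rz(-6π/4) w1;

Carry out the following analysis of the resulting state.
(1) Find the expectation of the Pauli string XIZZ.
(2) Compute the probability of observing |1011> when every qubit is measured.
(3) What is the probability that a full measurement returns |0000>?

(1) In the final state, XIZZ has expectation 1.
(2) A full measurement returns |1011> with probability 0.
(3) The probability of measuring |0000> is 5/16.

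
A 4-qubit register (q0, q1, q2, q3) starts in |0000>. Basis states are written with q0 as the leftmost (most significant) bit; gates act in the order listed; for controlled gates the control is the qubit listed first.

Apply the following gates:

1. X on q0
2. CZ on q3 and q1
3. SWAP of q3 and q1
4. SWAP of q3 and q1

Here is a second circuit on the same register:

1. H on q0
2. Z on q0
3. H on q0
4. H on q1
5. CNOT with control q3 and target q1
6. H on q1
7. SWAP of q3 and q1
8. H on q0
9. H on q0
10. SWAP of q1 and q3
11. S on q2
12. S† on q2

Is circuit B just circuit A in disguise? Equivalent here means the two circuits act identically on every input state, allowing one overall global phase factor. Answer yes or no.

Yes — the two circuits implement the same unitary up to a global phase.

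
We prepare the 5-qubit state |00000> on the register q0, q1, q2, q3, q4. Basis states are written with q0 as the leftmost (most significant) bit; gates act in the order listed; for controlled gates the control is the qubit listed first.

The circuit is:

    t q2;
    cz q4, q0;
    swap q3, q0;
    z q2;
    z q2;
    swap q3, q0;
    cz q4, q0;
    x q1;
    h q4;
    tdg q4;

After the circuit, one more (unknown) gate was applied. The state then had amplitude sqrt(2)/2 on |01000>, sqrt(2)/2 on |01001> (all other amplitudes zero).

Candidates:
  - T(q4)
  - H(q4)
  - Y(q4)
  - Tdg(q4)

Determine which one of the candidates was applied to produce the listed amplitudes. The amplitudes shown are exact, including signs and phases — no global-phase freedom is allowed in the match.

The applied gate was T(q4). Key observation: gates 2-7 undo each other exactly, leaving only the rest of the circuit to track.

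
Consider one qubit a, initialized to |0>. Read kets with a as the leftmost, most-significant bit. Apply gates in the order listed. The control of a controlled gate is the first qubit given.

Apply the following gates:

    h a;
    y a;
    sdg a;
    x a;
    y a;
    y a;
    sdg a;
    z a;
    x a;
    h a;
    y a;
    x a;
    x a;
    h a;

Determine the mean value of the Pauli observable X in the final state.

The expectation value of X is -1.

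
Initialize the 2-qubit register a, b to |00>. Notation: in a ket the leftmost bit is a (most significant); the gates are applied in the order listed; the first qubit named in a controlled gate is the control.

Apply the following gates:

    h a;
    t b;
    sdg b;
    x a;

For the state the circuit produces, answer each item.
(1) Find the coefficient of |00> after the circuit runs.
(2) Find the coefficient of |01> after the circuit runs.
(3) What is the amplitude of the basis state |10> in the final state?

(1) The final state's coefficient on |00> equals sqrt(2)/2.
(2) The final state's coefficient on |01> equals 0.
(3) The final state's coefficient on |10> equals sqrt(2)/2.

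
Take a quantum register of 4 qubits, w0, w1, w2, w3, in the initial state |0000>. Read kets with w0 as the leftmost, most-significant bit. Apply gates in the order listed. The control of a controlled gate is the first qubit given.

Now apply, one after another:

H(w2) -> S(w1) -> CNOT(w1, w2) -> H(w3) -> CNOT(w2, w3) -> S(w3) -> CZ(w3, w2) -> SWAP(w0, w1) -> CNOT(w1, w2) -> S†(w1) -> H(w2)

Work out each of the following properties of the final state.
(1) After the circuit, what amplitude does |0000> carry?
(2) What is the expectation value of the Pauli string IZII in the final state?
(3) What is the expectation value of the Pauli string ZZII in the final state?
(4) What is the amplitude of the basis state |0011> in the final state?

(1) |0000> carries amplitude sqrt(2)/2 in the final state.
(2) The observable IZII averages to 1.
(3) The expectation value of ZZII is 1.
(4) The final state's coefficient on |0011> equals sqrt(2)*I/2.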